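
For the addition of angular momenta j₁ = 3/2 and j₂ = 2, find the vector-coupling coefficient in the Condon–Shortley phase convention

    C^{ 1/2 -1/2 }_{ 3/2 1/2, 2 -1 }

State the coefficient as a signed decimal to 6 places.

√[2·3!0!1!/5! · 2!1!1!3!0!1!] = √(6/5)
  +(−1)^1/∏(1,2,0,0,0,1)! = -1/2  (running -1/2)
⟨..|..⟩ = √(6/5)·(-1/2) = -0.547723

-0.547723  (= −√(3/10))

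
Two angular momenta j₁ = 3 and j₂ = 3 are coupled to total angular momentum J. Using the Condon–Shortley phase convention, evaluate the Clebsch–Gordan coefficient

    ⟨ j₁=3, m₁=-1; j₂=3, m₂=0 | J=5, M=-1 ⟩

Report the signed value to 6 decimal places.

−√(5/42) ≈ -0.345033

√[11·1!5!5!/12! · 2!4!3!3!4!6!] = √(69120/7)
  +(−1)^0/∏(0,1,4,3,1,2)! = 1/288  (running 1/288)
  +(−1)^1/∏(1,0,3,2,2,3)! = -1/144  (running -1/288)
⟨..|..⟩ = √(69120/7)·(-1/288) = -0.345033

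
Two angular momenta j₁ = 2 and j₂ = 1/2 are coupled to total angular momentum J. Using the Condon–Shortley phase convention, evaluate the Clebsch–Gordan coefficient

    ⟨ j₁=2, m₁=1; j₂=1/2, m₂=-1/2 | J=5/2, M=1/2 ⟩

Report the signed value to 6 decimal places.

+0.632456  (= +√(2/5))

triangle: 0!*4!*1!/6! = 24/720
(j±m)!: 3!*1!*0!*1!*3!*2! = 72
prefactor² = (2J+1)*Δ*N² = 72/5
  k=0: +1/(0!*0!*1!*0!*3!*1!) = 1/6
Σ = 1/6  ⇒  CG² = 72/5*1/6² = 2/5
CG = +√(2/5) = +0.632456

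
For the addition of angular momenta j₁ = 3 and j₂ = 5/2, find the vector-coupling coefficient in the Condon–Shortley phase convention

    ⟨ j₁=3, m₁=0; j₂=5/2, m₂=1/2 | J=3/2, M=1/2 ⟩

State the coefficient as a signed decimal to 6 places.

√[4·4!2!1!/8! · 3!3!3!2!2!1!] = √(144/35)
  +(−1)^2/∏(2,2,1,1,1,0)! = 1/4  (running 1/4)
  +(−1)^3/∏(3,1,0,0,2,1)! = -1/12  (running 1/6)
⟨..|..⟩ = √(144/35)·(1/6) = +0.338062

+√(4/35) ≈ +0.338062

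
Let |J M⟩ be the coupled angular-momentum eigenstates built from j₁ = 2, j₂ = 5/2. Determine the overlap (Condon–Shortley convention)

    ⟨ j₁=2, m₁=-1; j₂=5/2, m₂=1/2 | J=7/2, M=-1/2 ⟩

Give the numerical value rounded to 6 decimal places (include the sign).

√[8·1!3!4!/9! · 1!3!3!2!3!4!] = √(1152/35)
  +(−1)^0/∏(0,1,3,3,0,1)! = 1/36  (running 1/36)
  +(−1)^1/∏(1,0,2,2,1,2)! = -1/8  (running -7/72)
⟨..|..⟩ = √(1152/35)·(-7/72) = -0.557773

−√(14/45) ≈ -0.557773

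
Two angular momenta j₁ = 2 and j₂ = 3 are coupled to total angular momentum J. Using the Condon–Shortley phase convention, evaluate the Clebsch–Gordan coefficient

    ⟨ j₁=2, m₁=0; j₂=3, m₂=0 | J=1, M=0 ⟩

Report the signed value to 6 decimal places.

+√(9/35) ≈ +0.507093

√[3·4!0!2!/7! · 2!2!3!3!1!1!] = √(144/35)
  +(−1)^2/∏(2,2,0,1,0,1)! = 1/4  (running 1/4)
⟨..|..⟩ = √(144/35)·(1/4) = +0.507093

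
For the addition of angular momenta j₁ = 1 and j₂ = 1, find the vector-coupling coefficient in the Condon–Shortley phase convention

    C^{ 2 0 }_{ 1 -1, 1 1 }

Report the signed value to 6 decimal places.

√[5·0!2!2!/5! · 0!2!2!0!2!2!] = √(8/3)
  +(−1)^0/∏(0,0,2,2,0,0)! = 1/4  (running 1/4)
⟨..|..⟩ = √(8/3)·(1/4) = +0.408248

+0.408248  (= +√(1/6))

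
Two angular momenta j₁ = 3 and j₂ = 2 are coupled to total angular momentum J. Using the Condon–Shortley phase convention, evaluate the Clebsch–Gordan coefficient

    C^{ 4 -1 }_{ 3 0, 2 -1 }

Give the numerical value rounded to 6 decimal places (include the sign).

√[9·1!5!3!/10! · 3!3!1!3!3!5!] = √(1944/7)
  +(−1)^0/∏(0,1,3,1,2,2)! = 1/24  (running 1/24)
  +(−1)^1/∏(1,0,2,0,3,3)! = -1/72  (running 1/36)
⟨..|..⟩ = √(1944/7)·(1/36) = +0.462910

+√(3/14) ≈ +0.462910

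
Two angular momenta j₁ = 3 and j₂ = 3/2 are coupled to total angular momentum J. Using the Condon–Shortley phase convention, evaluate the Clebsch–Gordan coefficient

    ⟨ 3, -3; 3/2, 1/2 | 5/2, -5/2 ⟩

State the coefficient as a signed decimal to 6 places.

+0.731925  (= +√(15/28))

j₁+j₂−J=2  J+j₁−j₂=4  J−j₁+j₂=1  j₁+j₂+J+1=8
(j₁±m₁, j₂±m₂, J±M) = (0,6,2,1,0,5)
P² = 8640/7
sum k=2..2:
  [2] +1/48 = 1/48
S = 1/48
C² = P²·S² = 15/28 ; C = +0.731925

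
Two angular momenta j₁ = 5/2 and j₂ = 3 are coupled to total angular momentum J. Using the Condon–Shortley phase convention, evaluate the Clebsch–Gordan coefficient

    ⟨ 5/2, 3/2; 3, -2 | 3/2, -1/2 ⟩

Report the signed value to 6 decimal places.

−√(1/21) = -0.218218

triangle: 4!×1!×2!/8! = 48/40320
(j±m)!: 4!×1!×1!×5!×1!×2! = 5760
prefactor² = (2J+1)×Δ×N² = 192/7
  k=0: +1/(0!×4!×1!×1!×0!×1!) = 1/24
  k=1: −1/(1!×3!×0!×0!×1!×2!) = -1/12
Σ = -1/24  ⇒  CG² = 192/7×(-1/24)² = 1/21
CG = −√(1/21) = -0.218218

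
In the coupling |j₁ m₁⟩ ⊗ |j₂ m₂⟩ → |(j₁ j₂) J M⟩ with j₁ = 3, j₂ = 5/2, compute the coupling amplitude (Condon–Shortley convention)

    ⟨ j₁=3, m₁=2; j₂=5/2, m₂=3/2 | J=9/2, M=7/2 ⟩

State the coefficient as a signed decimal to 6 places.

+√(1/99) = +0.100504

j₁+j₂−J=1  J+j₁−j₂=5  J−j₁+j₂=4  j₁+j₂+J+1=11
(j₁±m₁, j₂±m₂, J±M) = (5,1,4,1,8,1)
P² = 921600/11
sum k=0..1:
  [0] +1/576 = 1/576
  [1] −1/720 = -1/720
S = 1/2880
C² = P²·S² = 1/99 ; C = +0.100504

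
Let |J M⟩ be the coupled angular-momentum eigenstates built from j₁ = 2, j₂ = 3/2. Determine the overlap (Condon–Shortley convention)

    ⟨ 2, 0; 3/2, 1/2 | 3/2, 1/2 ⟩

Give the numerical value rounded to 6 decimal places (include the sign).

−√(1/5) = -0.447214

√[4·2!2!1!/6! · 2!2!2!1!2!1!] = √(16/45)
  +(−1)^1/∏(1,1,1,1,1,0)! = -1  (running -1)
  +(−1)^2/∏(2,0,0,0,2,1)! = 1/4  (running -3/4)
⟨..|..⟩ = √(16/45)·(-3/4) = -0.447214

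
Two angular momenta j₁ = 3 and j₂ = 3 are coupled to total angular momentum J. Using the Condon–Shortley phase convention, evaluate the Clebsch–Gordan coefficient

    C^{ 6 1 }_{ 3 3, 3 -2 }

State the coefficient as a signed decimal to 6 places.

+0.087039

√[13·0!6!6!/13! · 6!0!1!5!7!5!] = √(622080000/11)
  +(−1)^0/∏(0,0,0,1,6,5)! = 1/86400  (running 1/86400)
⟨..|..⟩ = √(622080000/11)·(1/86400) = +0.087039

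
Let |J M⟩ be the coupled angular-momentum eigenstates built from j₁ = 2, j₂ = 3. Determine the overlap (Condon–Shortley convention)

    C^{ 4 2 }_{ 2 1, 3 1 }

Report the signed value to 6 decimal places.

√[9·1!3!5!/10! · 3!1!4!2!6!2!] = √(5184/7)
  +(−1)^0/∏(0,1,1,4,2,1)! = 1/48  (running 1/48)
  +(−1)^1/∏(1,0,0,3,3,2)! = -1/72  (running 1/144)
⟨..|..⟩ = √(5184/7)·(1/144) = +0.188982

+√(1/28) = +0.188982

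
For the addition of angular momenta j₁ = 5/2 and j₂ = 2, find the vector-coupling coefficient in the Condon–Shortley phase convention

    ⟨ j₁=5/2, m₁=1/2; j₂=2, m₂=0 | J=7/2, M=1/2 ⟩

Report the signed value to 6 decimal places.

triangle: 1!*4!*3!/9! = 144/362880
(j±m)!: 3!*2!*2!*2!*4!*3! = 6912
prefactor² = (2J+1)*Δ*N² = 768/35
  k=0: +1/(0!*1!*2!*2!*2!*1!) = 1/8
  k=1: −1/(1!*0!*1!*1!*3!*2!) = -1/12
Σ = 1/24  ⇒  CG² = 768/35*1/24² = 4/105
CG = +√(4/105) = +0.195180

+0.195180  (= +√(4/105))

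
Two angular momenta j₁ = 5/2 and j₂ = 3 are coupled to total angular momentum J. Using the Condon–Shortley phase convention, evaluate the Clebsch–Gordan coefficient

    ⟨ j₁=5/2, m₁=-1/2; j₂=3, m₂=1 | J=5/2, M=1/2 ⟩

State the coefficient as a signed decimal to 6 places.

+0.478091

j₁+j₂−J=3  J+j₁−j₂=2  J−j₁+j₂=3  j₁+j₂+J+1=9
(j₁±m₁, j₂±m₂, J±M) = (2,3,4,2,3,2)
P² = 288/35
sum k=1..3:
  [1] −1/24 = -1/24
  [2] +1/4 = 1/4
  [3] −1/24 = -1/24
S = 1/6
C² = P²·S² = 8/35 ; C = +0.478091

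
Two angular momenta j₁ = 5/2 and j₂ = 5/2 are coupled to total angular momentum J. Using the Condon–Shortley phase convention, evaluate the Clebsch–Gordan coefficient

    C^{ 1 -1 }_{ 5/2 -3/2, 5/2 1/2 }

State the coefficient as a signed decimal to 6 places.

√[3·4!1!1!/7! · 1!4!3!2!0!2!] = √(288/35)
  +(−1)^3/∏(3,1,1,0,0,1)! = -1/6  (running -1/6)
⟨..|..⟩ = √(288/35)·(-1/6) = -0.478091

-0.478091  (= −√(8/35))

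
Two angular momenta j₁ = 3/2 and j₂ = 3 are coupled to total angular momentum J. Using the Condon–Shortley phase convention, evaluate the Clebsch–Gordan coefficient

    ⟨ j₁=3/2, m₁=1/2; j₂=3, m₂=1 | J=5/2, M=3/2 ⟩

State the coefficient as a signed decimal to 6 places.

triangle: 2!·1!·4!/8! = 48/40320
(j±m)!: 2!·1!·4!·2!·4!·1! = 2304
prefactor² = (2J+1)·Δ·N² = 576/35
  k=0: +1/(0!·2!·1!·4!·0!·0!) = 1/48
  k=1: −1/(1!·1!·0!·3!·1!·1!) = -1/6
Σ = -7/48  ⇒  CG² = 576/35·(-7/48)² = 7/20
CG = −√(7/20) = -0.591608

−√(7/20) = -0.591608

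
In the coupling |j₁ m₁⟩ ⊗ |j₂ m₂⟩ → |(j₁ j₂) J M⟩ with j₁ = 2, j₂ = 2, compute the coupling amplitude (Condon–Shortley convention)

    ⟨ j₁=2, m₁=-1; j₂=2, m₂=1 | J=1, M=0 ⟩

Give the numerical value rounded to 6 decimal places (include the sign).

triangle: 3!×1!×1!/6! = 6/720
(j±m)!: 1!×3!×3!×1!×1!×1! = 36
prefactor² = (2J+1)×Δ×N² = 9/10
  k=2: +1/(2!×1!×1!×1!×0!×0!) = 1/2
  k=3: −1/(3!×0!×0!×0!×1!×1!) = -1/6
Σ = 1/3  ⇒  CG² = 9/10×1/3² = 1/10
CG = +√(1/10) = +0.316228

+√(1/10) = +0.316228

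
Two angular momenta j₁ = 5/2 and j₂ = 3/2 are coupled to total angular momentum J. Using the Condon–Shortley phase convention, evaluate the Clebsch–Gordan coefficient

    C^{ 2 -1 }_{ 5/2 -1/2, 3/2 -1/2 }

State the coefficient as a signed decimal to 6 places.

−√(25/84) = -0.545545

j₁+j₂−J=2  J+j₁−j₂=3  J−j₁+j₂=1  j₁+j₂+J+1=7
(j₁±m₁, j₂±m₂, J±M) = (2,3,1,2,1,3)
P² = 12/7
sum k=0..1:
  [0] +1/12 = 1/12
  [1] −1/2 = -1/2
S = -5/12
C² = P²·S² = 25/84 ; C = -0.545545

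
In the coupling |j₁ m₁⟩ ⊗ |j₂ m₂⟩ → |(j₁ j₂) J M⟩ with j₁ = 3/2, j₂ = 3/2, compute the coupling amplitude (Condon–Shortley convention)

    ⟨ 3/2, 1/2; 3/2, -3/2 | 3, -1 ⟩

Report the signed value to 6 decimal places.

j₁+j₂−J=0  J+j₁−j₂=3  J−j₁+j₂=3  j₁+j₂+J+1=7
(j₁±m₁, j₂±m₂, J±M) = (2,1,0,3,2,4)
P² = 144/5
sum k=0..0:
  [0] +1/12 = 1/12
S = 1/12
C² = P²·S² = 1/5 ; C = +0.447214

+0.447214  (= +√(1/5))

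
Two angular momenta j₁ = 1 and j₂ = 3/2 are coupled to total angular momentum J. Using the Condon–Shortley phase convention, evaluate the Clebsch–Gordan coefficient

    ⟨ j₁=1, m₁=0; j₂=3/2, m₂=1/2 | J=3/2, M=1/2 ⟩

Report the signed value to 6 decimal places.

triangle: 1!*1!*2!/5! = 2/120
(j±m)!: 1!*1!*2!*1!*2!*1! = 4
prefactor² = (2J+1)*Δ*N² = 4/15
  k=0: +1/(0!*1!*1!*2!*0!*0!) = 1/2
  k=1: −1/(1!*0!*0!*1!*1!*1!) = -1
Σ = -1/2  ⇒  CG² = 4/15*(-1/2)² = 1/15
CG = −√(1/15) = -0.258199

-0.258199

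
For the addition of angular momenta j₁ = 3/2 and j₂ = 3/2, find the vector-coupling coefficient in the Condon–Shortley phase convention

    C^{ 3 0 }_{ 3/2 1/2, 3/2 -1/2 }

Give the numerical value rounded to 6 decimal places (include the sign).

triangle: 0!×3!×3!/7! = 36/5040
(j±m)!: 2!×1!×1!×2!×3!×3! = 144
prefactor² = (2J+1)×Δ×N² = 36/5
  k=0: +1/(0!×0!×1!×1!×2!×2!) = 1/4
Σ = 1/4  ⇒  CG² = 36/5×1/4² = 9/20
CG = +√(9/20) = +0.670820

+√(9/20) ≈ +0.670820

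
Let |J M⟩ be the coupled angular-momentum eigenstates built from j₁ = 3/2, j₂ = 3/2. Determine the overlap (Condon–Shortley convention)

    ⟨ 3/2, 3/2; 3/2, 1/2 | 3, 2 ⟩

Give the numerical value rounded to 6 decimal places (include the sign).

+0.707107

j₁+j₂−J=0  J+j₁−j₂=3  J−j₁+j₂=3  j₁+j₂+J+1=7
(j₁±m₁, j₂±m₂, J±M) = (3,0,2,1,5,1)
P² = 72
sum k=0..0:
  [0] +1/12 = 1/12
S = 1/12
C² = P²·S² = 1/2 ; C = +0.707107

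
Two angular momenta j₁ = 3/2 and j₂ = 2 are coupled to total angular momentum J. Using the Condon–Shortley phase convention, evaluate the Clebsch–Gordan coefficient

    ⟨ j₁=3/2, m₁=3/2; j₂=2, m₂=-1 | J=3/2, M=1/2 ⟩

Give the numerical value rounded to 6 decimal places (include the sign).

+√(2/5) ≈ +0.632456

√[4·2!1!2!/6! · 3!0!1!3!2!1!] = √(8/5)
  +(−1)^0/∏(0,2,0,1,1,1)! = 1/2  (running 1/2)
⟨..|..⟩ = √(8/5)·(1/2) = +0.632456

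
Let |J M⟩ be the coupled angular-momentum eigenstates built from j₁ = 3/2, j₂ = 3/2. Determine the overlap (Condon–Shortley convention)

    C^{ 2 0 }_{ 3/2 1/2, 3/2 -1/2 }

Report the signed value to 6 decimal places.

j₁+j₂−J=1  J+j₁−j₂=2  J−j₁+j₂=2  j₁+j₂+J+1=6
(j₁±m₁, j₂±m₂, J±M) = (2,1,1,2,2,2)
P² = 4/9
sum k=0..1:
  [0] +1/1 = 1
  [1] −1/4 = -1/4
S = 3/4
C² = P²·S² = 1/4 ; C = +0.500000

+0.500000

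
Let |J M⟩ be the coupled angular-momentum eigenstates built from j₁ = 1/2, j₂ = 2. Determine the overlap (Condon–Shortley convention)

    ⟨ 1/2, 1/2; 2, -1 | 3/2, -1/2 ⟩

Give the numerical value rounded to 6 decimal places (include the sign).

+0.774597  (= +√(3/5))

√[4·1!0!3!/5! · 1!0!1!3!1!2!] = √(12/5)
  +(−1)^0/∏(0,1,0,1,0,2)! = 1/2  (running 1/2)
⟨..|..⟩ = √(12/5)·(1/2) = +0.774597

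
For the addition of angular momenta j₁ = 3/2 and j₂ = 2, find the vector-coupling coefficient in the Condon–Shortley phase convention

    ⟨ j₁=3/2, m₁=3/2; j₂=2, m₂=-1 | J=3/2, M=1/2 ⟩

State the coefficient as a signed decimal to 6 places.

+√(2/5) ≈ +0.632456

√[4·2!1!2!/6! · 3!0!1!3!2!1!] = √(8/5)
  +(−1)^0/∏(0,2,0,1,1,1)! = 1/2  (running 1/2)
⟨..|..⟩ = √(8/5)·(1/2) = +0.632456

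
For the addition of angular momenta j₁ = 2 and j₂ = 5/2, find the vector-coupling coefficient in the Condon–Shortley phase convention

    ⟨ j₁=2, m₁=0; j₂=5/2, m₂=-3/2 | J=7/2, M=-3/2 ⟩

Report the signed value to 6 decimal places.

j₁+j₂−J=1  J+j₁−j₂=3  J−j₁+j₂=4  j₁+j₂+J+1=9
(j₁±m₁, j₂±m₂, J±M) = (2,2,1,4,2,5)
P² = 512/7
sum k=0..1:
  [0] +1/12 = 1/12
  [1] −1/48 = -1/48
S = 1/16
C² = P²·S² = 2/7 ; C = +0.534522

+√(2/7) = +0.534522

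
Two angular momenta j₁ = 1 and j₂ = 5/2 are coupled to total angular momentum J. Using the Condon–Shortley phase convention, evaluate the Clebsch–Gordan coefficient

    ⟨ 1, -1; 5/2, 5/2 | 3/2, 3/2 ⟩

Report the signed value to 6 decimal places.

+√(2/3) = +0.816497

triangle: 2!×0!×3!/6! = 12/720
(j±m)!: 0!×2!×5!×0!×3!×0! = 1440
prefactor² = (2J+1)×Δ×N² = 96
  k=2: +1/(2!×0!×0!×3!×0!×0!) = 1/12
Σ = 1/12  ⇒  CG² = 96×1/12² = 2/3
CG = +√(2/3) = +0.816497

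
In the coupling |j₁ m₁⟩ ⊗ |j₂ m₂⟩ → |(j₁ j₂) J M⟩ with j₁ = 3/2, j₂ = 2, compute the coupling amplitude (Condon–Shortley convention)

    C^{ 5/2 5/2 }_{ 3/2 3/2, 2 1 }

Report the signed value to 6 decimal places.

√[6·1!2!3!/7! · 3!0!3!1!5!0!] = √(432/7)
  +(−1)^0/∏(0,1,0,3,2,0)! = 1/12  (running 1/12)
⟨..|..⟩ = √(432/7)·(1/12) = +0.654654

+0.654654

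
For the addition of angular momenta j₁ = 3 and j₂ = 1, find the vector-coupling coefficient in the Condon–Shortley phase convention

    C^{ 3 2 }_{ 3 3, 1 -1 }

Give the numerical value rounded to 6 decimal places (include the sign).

√[7·1!5!1!/8! · 6!0!0!2!5!1!] = √(3600)
  +(−1)^0/∏(0,1,0,0,5,1)! = 1/120  (running 1/120)
⟨..|..⟩ = √(3600)·(1/120) = +0.500000

+0.500000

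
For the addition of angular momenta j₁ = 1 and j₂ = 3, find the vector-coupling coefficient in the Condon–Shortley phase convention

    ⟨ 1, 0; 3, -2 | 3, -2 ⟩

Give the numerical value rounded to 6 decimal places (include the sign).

+√(1/3) ≈ +0.577350

j₁+j₂−J=1  J+j₁−j₂=1  J−j₁+j₂=5  j₁+j₂+J+1=8
(j₁±m₁, j₂±m₂, J±M) = (1,1,1,5,1,5)
P² = 300
sum k=0..1:
  [0] +1/24 = 1/24
  [1] −1/120 = -1/120
S = 1/30
C² = P²·S² = 1/3 ; C = +0.577350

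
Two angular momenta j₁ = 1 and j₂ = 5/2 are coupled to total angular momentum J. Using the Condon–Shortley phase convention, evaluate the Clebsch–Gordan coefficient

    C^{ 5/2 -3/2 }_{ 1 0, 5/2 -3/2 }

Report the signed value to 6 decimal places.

triangle: 1!×1!×4!/7! = 24/5040
(j±m)!: 1!×1!×1!×4!×1!×4! = 576
prefactor² = (2J+1)×Δ×N² = 576/35
  k=0: +1/(0!×1!×1!×1!×0!×3!) = 1/6
  k=1: −1/(1!×0!×0!×0!×1!×4!) = -1/24
Σ = 1/8  ⇒  CG² = 576/35×1/8² = 9/35
CG = +√(9/35) = +0.507093

+√(9/35) ≈ +0.507093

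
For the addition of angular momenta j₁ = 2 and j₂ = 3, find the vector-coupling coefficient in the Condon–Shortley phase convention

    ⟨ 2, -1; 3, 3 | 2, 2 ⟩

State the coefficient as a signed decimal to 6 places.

j₁+j₂−J=3  J+j₁−j₂=1  J−j₁+j₂=3  j₁+j₂+J+1=8
(j₁±m₁, j₂±m₂, J±M) = (1,3,6,0,4,0)
P² = 3240/7
sum k=3..3:
  [3] −1/36 = -1/36
S = -1/36
C² = P²·S² = 5/14 ; C = -0.597614

-0.597614  (= −√(5/14))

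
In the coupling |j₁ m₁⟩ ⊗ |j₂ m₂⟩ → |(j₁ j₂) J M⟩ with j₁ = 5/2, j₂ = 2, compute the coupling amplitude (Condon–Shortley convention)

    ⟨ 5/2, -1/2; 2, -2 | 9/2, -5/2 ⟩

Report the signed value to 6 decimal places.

j₁+j₂−J=0  J+j₁−j₂=5  J−j₁+j₂=4  j₁+j₂+J+1=10
(j₁±m₁, j₂±m₂, J±M) = (2,3,0,4,2,7)
P² = 23040
sum k=0..0:
  [0] +1/288 = 1/288
S = 1/288
C² = P²·S² = 5/18 ; C = +0.527046

+√(5/18) ≈ +0.527046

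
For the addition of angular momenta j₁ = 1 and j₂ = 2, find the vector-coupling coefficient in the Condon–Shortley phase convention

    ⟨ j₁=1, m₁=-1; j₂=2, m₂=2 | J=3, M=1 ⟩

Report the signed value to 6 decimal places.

+√(1/15) ≈ +0.258199

j₁+j₂−J=0  J+j₁−j₂=2  J−j₁+j₂=4  j₁+j₂+J+1=7
(j₁±m₁, j₂±m₂, J±M) = (0,2,4,0,4,2)
P² = 768/5
sum k=0..0:
  [0] +1/48 = 1/48
S = 1/48
C² = P²·S² = 1/15 ; C = +0.258199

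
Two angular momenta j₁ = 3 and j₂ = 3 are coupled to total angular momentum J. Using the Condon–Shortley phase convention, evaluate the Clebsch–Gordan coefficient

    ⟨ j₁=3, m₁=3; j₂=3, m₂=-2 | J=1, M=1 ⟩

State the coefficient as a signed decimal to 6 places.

j₁+j₂−J=5  J+j₁−j₂=1  J−j₁+j₂=1  j₁+j₂+J+1=8
(j₁±m₁, j₂±m₂, J±M) = (6,0,1,5,2,0)
P² = 10800/7
sum k=0..0:
  [0] +1/120 = 1/120
S = 1/120
C² = P²·S² = 3/28 ; C = +0.327327

+√(3/28) ≈ +0.327327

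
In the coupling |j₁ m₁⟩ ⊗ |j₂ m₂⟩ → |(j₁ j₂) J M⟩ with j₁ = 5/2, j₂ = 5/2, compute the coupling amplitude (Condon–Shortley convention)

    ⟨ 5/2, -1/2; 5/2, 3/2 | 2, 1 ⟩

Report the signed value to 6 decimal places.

j₁+j₂−J=3  J+j₁−j₂=2  J−j₁+j₂=2  j₁+j₂+J+1=8
(j₁±m₁, j₂±m₂, J±M) = (2,3,4,1,3,1)
P² = 36/7
sum k=2..3:
  [2] +1/4 = 1/4
  [3] −1/12 = -1/12
S = 1/6
C² = P²·S² = 1/7 ; C = +0.377964

+√(1/7) ≈ +0.377964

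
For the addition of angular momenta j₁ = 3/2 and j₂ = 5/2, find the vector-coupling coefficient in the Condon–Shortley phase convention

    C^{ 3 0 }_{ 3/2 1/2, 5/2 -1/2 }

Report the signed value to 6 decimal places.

triangle: 1!·2!·4!/8! = 48/40320
(j±m)!: 2!·1!·2!·3!·3!·3! = 864
prefactor² = (2J+1)·Δ·N² = 36/5
  k=0: +1/(0!·1!·1!·2!·1!·2!) = 1/4
  k=1: −1/(1!·0!·0!·1!·2!·3!) = -1/12
Σ = 1/6  ⇒  CG² = 36/5·1/6² = 1/5
CG = +√(1/5) = +0.447214

+0.447214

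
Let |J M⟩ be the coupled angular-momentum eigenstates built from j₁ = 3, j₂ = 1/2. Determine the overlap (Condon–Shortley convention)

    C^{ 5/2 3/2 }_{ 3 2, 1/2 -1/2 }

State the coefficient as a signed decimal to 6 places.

j₁+j₂−J=1  J+j₁−j₂=5  J−j₁+j₂=0  j₁+j₂+J+1=7
(j₁±m₁, j₂±m₂, J±M) = (5,1,0,1,4,1)
P² = 2880/7
sum k=0..0:
  [0] +1/24 = 1/24
S = 1/24
C² = P²·S² = 5/7 ; C = +0.845154

+√(5/7) ≈ +0.845154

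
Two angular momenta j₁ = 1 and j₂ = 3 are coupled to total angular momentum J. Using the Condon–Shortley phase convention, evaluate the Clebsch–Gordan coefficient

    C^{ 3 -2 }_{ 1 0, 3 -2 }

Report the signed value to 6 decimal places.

+0.577350

j₁+j₂−J=1  J+j₁−j₂=1  J−j₁+j₂=5  j₁+j₂+J+1=8
(j₁±m₁, j₂±m₂, J±M) = (1,1,1,5,1,5)
P² = 300
sum k=0..1:
  [0] +1/24 = 1/24
  [1] −1/120 = -1/120
S = 1/30
C² = P²·S² = 1/3 ; C = +0.577350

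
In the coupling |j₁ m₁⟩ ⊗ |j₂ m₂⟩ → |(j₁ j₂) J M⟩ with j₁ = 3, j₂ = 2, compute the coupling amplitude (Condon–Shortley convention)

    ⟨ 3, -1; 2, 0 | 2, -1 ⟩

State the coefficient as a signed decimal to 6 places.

j₁+j₂−J=3  J+j₁−j₂=3  J−j₁+j₂=1  j₁+j₂+J+1=8
(j₁±m₁, j₂±m₂, J±M) = (2,4,2,2,1,3)
P² = 36/7
sum k=1..2:
  [1] −1/12 = -1/12
  [2] +1/4 = 1/4
S = 1/6
C² = P²·S² = 1/7 ; C = +0.377964

+√(1/7) ≈ +0.377964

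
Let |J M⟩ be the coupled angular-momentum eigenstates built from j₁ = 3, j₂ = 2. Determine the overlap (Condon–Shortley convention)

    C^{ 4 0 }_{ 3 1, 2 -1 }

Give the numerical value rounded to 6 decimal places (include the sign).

+√(5/14) ≈ +0.597614

√[9·1!5!3!/10! · 4!2!1!3!4!4!] = √(10368/35)
  +(−1)^0/∏(0,1,2,1,3,2)! = 1/24  (running 1/24)
  +(−1)^1/∏(1,0,1,0,4,3)! = -1/144  (running 5/144)
⟨..|..⟩ = √(10368/35)·(5/144) = +0.597614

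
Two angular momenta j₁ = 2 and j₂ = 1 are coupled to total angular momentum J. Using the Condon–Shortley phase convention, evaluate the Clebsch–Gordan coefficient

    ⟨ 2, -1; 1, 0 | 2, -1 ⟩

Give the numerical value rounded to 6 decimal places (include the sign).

−√(1/6) ≈ -0.408248

triangle: 1!×3!×1!/6! = 6/720
(j±m)!: 1!×3!×1!×1!×1!×3! = 36
prefactor² = (2J+1)×Δ×N² = 3/2
  k=0: +1/(0!×1!×3!×1!×0!×0!) = 1/6
  k=1: −1/(1!×0!×2!×0!×1!×1!) = -1/2
Σ = -1/3  ⇒  CG² = 3/2×(-1/3)² = 1/6
CG = −√(1/6) = -0.408248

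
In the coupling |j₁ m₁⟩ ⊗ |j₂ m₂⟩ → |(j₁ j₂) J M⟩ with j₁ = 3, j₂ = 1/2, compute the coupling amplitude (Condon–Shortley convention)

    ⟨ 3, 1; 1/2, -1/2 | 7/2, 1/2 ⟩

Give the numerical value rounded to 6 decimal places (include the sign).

+√(3/7) = +0.654654

triangle: 0!·6!·1!/8! = 720/40320
(j±m)!: 4!·2!·0!·1!·4!·3! = 6912
prefactor² = (2J+1)·Δ·N² = 6912/7
  k=0: +1/(0!·0!·2!·0!·4!·1!) = 1/48
Σ = 1/48  ⇒  CG² = 6912/7·1/48² = 3/7
CG = +√(3/7) = +0.654654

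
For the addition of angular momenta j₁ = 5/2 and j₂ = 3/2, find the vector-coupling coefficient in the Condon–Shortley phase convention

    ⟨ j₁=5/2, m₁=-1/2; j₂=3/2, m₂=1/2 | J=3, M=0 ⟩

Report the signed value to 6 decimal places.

-0.447214  (= −√(1/5))

√[7·1!4!2!/8! · 2!3!2!1!3!3!] = √(36/5)
  +(−1)^0/∏(0,1,3,2,1,0)! = 1/12  (running 1/12)
  +(−1)^1/∏(1,0,2,1,2,1)! = -1/4  (running -1/6)
⟨..|..⟩ = √(36/5)·(-1/6) = -0.447214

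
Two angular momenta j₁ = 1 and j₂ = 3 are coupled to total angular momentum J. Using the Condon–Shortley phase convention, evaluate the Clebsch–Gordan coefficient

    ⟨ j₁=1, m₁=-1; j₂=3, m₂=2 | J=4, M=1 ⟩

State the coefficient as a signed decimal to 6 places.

+0.327327

√[9·0!2!6!/9! · 0!2!5!1!5!3!] = √(43200/7)
  +(−1)^0/∏(0,0,2,5,0,1)! = 1/240  (running 1/240)
⟨..|..⟩ = √(43200/7)·(1/240) = +0.327327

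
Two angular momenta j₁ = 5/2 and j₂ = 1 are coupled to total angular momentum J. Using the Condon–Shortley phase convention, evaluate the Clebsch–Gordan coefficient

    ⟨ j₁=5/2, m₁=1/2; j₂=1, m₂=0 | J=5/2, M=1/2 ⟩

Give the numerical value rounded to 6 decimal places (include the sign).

+√(1/35) ≈ +0.169031

j₁+j₂−J=1  J+j₁−j₂=4  J−j₁+j₂=1  j₁+j₂+J+1=7
(j₁±m₁, j₂±m₂, J±M) = (3,2,1,1,3,2)
P² = 144/35
sum k=0..1:
  [0] +1/4 = 1/4
  [1] −1/6 = -1/6
S = 1/12
C² = P²·S² = 1/35 ; C = +0.169031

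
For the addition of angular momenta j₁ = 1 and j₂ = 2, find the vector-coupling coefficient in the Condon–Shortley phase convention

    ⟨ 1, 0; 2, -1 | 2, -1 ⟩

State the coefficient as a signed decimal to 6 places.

+0.408248  (= +√(1/6))

√[5·1!1!3!/6! · 1!1!1!3!1!3!] = √(3/2)
  +(−1)^0/∏(0,1,1,1,0,2)! = 1/2  (running 1/2)
  +(−1)^1/∏(1,0,0,0,1,3)! = -1/6  (running 1/3)
⟨..|..⟩ = √(3/2)·(1/3) = +0.408248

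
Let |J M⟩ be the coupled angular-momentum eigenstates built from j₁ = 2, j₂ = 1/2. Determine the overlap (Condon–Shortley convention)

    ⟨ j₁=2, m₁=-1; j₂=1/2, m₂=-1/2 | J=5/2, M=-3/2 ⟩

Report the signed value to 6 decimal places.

j₁+j₂−J=0  J+j₁−j₂=4  J−j₁+j₂=1  j₁+j₂+J+1=6
(j₁±m₁, j₂±m₂, J±M) = (1,3,0,1,1,4)
P² = 144/5
sum k=0..0:
  [0] +1/6 = 1/6
S = 1/6
C² = P²·S² = 4/5 ; C = +0.894427

+√(4/5) = +0.894427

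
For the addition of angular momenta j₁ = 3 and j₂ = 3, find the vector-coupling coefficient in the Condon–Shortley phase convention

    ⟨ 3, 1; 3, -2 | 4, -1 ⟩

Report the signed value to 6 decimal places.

+√(16/77) ≈ +0.455842

triangle: 2!*4!*4!/11! = 1152/39916800
(j±m)!: 4!*2!*1!*5!*3!*5! = 4147200
prefactor² = (2J+1)*Δ*N² = 82944/77
  k=0: +1/(0!*2!*2!*1!*2!*3!) = 1/48
  k=1: −1/(1!*1!*1!*0!*3!*4!) = -1/144
Σ = 1/72  ⇒  CG² = 82944/77*1/72² = 16/77
CG = +√(16/77) = +0.455842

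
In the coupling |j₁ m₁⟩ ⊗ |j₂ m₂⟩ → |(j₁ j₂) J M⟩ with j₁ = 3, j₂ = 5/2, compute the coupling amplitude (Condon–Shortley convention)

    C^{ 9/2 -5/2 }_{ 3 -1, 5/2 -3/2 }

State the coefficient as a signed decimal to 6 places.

√[10·1!5!4!/11! · 2!4!1!4!2!7!] = √(92160/11)
  +(−1)^0/∏(0,1,4,1,1,3)! = 1/144  (running 1/144)
  +(−1)^1/∏(1,0,3,0,2,4)! = -1/288  (running 1/288)
⟨..|..⟩ = √(92160/11)·(1/288) = +0.317821

+0.317821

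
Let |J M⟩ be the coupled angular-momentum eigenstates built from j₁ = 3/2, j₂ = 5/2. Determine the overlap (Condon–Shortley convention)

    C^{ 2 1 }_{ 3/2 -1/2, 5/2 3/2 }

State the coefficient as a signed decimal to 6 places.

+√(1/42) = +0.154303

triangle: 2!*1!*3!/7! = 12/5040
(j±m)!: 1!*2!*4!*1!*3!*1! = 288
prefactor² = (2J+1)*Δ*N² = 24/7
  k=1: −1/(1!*1!*1!*3!*0!*0!) = -1/6
  k=2: +1/(2!*0!*0!*2!*1!*1!) = 1/4
Σ = 1/12  ⇒  CG² = 24/7*1/12² = 1/42
CG = +√(1/42) = +0.154303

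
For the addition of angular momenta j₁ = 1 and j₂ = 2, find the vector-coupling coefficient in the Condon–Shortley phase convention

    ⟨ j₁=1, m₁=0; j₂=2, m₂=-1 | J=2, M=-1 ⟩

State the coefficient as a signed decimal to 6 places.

+0.408248  (= +√(1/6))

j₁+j₂−J=1  J+j₁−j₂=1  J−j₁+j₂=3  j₁+j₂+J+1=6
(j₁±m₁, j₂±m₂, J±M) = (1,1,1,3,1,3)
P² = 3/2
sum k=0..1:
  [0] +1/2 = 1/2
  [1] −1/6 = -1/6
S = 1/3
C² = P²·S² = 1/6 ; C = +0.408248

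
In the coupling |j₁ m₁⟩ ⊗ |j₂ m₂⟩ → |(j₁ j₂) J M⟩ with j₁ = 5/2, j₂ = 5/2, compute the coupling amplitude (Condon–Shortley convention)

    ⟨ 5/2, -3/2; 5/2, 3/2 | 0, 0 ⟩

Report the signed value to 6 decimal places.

+0.408248  (= +√(1/6))

j₁+j₂−J=5  J+j₁−j₂=0  J−j₁+j₂=0  j₁+j₂+J+1=6
(j₁±m₁, j₂±m₂, J±M) = (1,4,4,1,0,0)
P² = 96
sum k=4..4:
  [4] +1/24 = 1/24
S = 1/24
C² = P²·S² = 1/6 ; C = +0.408248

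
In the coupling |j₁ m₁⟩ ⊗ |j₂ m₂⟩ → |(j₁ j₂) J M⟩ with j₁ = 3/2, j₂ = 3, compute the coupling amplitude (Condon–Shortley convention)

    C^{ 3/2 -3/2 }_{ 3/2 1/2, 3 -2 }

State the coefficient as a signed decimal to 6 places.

−√(2/7) = -0.534522

√[4·3!0!3!/7! · 2!1!1!5!0!3!] = √(288/7)
  +(−1)^1/∏(1,2,0,0,0,3)! = -1/12  (running -1/12)
⟨..|..⟩ = √(288/7)·(-1/12) = -0.534522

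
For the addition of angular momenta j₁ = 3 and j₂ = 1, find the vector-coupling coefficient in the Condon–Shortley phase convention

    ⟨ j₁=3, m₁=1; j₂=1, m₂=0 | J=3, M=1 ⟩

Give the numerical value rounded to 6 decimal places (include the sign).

triangle: 1!×5!×1!/8! = 120/40320
(j±m)!: 4!×2!×1!×1!×4!×2! = 2304
prefactor² = (2J+1)×Δ×N² = 48
  k=0: +1/(0!×1!×2!×1!×3!×0!) = 1/12
  k=1: −1/(1!×0!×1!×0!×4!×1!) = -1/24
Σ = 1/24  ⇒  CG² = 48×1/24² = 1/12
CG = +√(1/12) = +0.288675

+0.288675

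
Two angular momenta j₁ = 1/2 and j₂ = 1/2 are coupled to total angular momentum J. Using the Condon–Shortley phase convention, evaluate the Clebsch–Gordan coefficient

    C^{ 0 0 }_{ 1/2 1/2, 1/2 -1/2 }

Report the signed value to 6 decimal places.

+0.707107  (= +√(1/2))

j₁+j₂−J=1  J+j₁−j₂=0  J−j₁+j₂=0  j₁+j₂+J+1=2
(j₁±m₁, j₂±m₂, J±M) = (1,0,0,1,0,0)
P² = 1/2
sum k=0..0:
  [0] +1/1 = 1
S = 1
C² = P²·S² = 1/2 ; C = +0.707107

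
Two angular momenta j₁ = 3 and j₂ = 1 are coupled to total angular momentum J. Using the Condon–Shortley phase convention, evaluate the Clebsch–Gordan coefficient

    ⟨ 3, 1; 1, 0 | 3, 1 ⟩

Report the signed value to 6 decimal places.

+0.288675

j₁+j₂−J=1  J+j₁−j₂=5  J−j₁+j₂=1  j₁+j₂+J+1=8
(j₁±m₁, j₂±m₂, J±M) = (4,2,1,1,4,2)
P² = 48
sum k=0..1:
  [0] +1/12 = 1/12
  [1] −1/24 = -1/24
S = 1/24
C² = P²·S² = 1/12 ; C = +0.288675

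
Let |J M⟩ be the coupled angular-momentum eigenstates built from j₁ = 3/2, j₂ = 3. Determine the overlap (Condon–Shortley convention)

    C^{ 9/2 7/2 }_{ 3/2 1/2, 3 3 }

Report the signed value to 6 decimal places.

j₁+j₂−J=0  J+j₁−j₂=3  J−j₁+j₂=6  j₁+j₂+J+1=10
(j₁±m₁, j₂±m₂, J±M) = (2,1,6,0,8,1)
P² = 691200
sum k=0..0:
  [0] +1/1440 = 1/1440
S = 1/1440
C² = P²·S² = 1/3 ; C = +0.577350

+0.577350  (= +√(1/3))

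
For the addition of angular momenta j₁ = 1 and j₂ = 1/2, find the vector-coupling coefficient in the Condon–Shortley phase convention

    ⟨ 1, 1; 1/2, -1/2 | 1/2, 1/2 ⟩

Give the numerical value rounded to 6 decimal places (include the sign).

triangle: 1!*1!*0!/3! = 1/6
(j±m)!: 2!*0!*0!*1!*1!*0! = 2
prefactor² = (2J+1)*Δ*N² = 2/3
  k=0: +1/(0!*1!*0!*0!*1!*0!) = 1
Σ = 1  ⇒  CG² = 2/3*1² = 2/3
CG = +√(2/3) = +0.816497

+√(2/3) ≈ +0.816497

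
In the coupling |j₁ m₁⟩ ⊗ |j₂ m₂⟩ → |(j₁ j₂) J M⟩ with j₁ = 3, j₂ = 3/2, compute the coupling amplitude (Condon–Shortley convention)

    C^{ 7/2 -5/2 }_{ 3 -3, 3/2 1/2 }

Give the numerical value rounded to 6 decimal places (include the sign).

-0.617213  (= −√(8/21))

√[8·1!5!2!/9! · 0!6!2!1!1!6!] = √(38400/7)
  +(−1)^1/∏(1,0,5,1,0,1)! = -1/120  (running -1/120)
⟨..|..⟩ = √(38400/7)·(-1/120) = -0.617213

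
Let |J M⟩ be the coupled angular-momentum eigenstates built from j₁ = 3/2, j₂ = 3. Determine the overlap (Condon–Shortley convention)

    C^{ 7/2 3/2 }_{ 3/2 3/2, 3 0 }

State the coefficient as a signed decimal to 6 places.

+√(10/21) ≈ +0.690066

√[8·1!2!5!/9! · 3!0!3!3!5!2!] = √(1920/7)
  +(−1)^0/∏(0,1,0,3,2,2)! = 1/24  (running 1/24)
⟨..|..⟩ = √(1920/7)·(1/24) = +0.690066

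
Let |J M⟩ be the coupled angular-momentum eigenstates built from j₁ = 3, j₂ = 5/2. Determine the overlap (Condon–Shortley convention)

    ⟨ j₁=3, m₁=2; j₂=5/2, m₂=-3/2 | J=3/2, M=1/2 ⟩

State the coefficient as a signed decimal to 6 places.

-0.218218  (= −√(1/21))

j₁+j₂−J=4  J+j₁−j₂=2  J−j₁+j₂=1  j₁+j₂+J+1=8
(j₁±m₁, j₂±m₂, J±M) = (5,1,1,4,2,1)
P² = 192/7
sum k=0..1:
  [0] +1/24 = 1/24
  [1] −1/12 = -1/12
S = -1/24
C² = P²·S² = 1/21 ; C = -0.218218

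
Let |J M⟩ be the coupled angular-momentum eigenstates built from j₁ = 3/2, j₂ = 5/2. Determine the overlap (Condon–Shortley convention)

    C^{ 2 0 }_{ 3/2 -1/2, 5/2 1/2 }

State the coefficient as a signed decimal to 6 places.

-0.267261  (= −√(1/14))

triangle: 2!·1!·3!/7! = 12/5040
(j±m)!: 1!·2!·3!·2!·2!·2! = 96
prefactor² = (2J+1)·Δ·N² = 8/7
  k=1: −1/(1!·1!·1!·2!·0!·1!) = -1/2
  k=2: +1/(2!·0!·0!·1!·1!·2!) = 1/4
Σ = -1/4  ⇒  CG² = 8/7·(-1/4)² = 1/14
CG = −√(1/14) = -0.267261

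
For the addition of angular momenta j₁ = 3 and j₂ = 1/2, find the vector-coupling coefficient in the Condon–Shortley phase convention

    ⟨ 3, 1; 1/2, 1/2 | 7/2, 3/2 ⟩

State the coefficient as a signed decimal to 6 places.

+0.845154

j₁+j₂−J=0  J+j₁−j₂=6  J−j₁+j₂=1  j₁+j₂+J+1=8
(j₁±m₁, j₂±m₂, J±M) = (4,2,1,0,5,2)
P² = 11520/7
sum k=0..0:
  [0] +1/48 = 1/48
S = 1/48
C² = P²·S² = 5/7 ; C = +0.845154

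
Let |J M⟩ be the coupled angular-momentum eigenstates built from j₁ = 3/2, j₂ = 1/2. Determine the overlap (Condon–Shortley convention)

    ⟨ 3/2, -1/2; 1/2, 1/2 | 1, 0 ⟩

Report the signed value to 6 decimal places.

−√(1/2) = -0.707107

triangle: 1!·2!·0!/4! = 2/24
(j±m)!: 1!·2!·1!·0!·1!·1! = 2
prefactor² = (2J+1)·Δ·N² = 1/2
  k=1: −1/(1!·0!·1!·0!·1!·0!) = -1
Σ = -1  ⇒  CG² = 1/2·(-1)² = 1/2
CG = −√(1/2) = -0.707107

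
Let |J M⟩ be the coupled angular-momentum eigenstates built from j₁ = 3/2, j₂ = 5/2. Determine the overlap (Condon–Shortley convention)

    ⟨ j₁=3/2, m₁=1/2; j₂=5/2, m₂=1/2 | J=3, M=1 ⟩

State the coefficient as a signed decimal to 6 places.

+√(1/60) ≈ +0.129099

j₁+j₂−J=1  J+j₁−j₂=2  J−j₁+j₂=4  j₁+j₂+J+1=8
(j₁±m₁, j₂±m₂, J±M) = (2,1,3,2,4,2)
P² = 48/5
sum k=0..1:
  [0] +1/6 = 1/6
  [1] −1/8 = -1/8
S = 1/24
C² = P²·S² = 1/60 ; C = +0.129099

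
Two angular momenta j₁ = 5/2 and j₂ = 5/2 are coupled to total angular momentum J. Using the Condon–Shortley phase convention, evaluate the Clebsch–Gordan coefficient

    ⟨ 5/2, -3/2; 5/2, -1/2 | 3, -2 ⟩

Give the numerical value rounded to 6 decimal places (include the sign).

-0.288675

√[7·2!3!3!/9! · 1!4!2!3!1!5!] = √(48)
  +(−1)^1/∏(1,1,3,1,0,2)! = -1/12  (running -1/12)
  +(−1)^2/∏(2,0,2,0,1,3)! = 1/24  (running -1/24)
⟨..|..⟩ = √(48)·(-1/24) = -0.288675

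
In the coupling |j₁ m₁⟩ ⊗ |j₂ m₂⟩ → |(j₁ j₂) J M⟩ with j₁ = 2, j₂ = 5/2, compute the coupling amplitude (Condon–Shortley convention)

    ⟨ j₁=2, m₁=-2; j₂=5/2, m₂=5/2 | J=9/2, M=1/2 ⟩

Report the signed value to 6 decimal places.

+0.089087

triangle: 0!×4!×5!/10! = 2880/3628800
(j±m)!: 0!×4!×5!×0!×5!×4! = 8294400
prefactor² = (2J+1)×Δ×N² = 460800/7
  k=0: +1/(0!×0!×4!×5!×0!×0!) = 1/2880
Σ = 1/2880  ⇒  CG² = 460800/7×1/2880² = 1/126
CG = +√(1/126) = +0.089087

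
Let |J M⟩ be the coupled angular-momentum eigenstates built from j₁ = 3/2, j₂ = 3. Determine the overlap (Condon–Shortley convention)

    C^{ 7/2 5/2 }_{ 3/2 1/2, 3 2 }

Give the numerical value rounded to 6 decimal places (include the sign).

-0.377964

j₁+j₂−J=1  J+j₁−j₂=2  J−j₁+j₂=5  j₁+j₂+J+1=9
(j₁±m₁, j₂±m₂, J±M) = (2,1,5,1,6,1)
P² = 6400/7
sum k=0..1:
  [0] +1/120 = 1/120
  [1] −1/48 = -1/48
S = -1/80
C² = P²·S² = 1/7 ; C = -0.377964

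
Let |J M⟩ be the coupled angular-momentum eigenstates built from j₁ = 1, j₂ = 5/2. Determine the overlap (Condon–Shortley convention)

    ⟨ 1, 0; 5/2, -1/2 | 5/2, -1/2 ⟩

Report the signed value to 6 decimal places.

j₁+j₂−J=1  J+j₁−j₂=1  J−j₁+j₂=4  j₁+j₂+J+1=7
(j₁±m₁, j₂±m₂, J±M) = (1,1,2,3,2,3)
P² = 144/35
sum k=0..1:
  [0] +1/4 = 1/4
  [1] −1/6 = -1/6
S = 1/12
C² = P²·S² = 1/35 ; C = +0.169031

+0.169031  (= +√(1/35))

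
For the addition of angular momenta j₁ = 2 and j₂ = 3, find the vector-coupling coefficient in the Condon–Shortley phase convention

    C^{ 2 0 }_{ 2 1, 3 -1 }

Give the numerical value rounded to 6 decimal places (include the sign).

−√(1/7) = -0.377964

√[5·3!1!3!/8! · 3!1!2!4!2!2!] = √(36/7)
  +(−1)^0/∏(0,3,1,2,0,1)! = 1/12  (running 1/12)
  +(−1)^1/∏(1,2,0,1,1,2)! = -1/4  (running -1/6)
⟨..|..⟩ = √(36/7)·(-1/6) = -0.377964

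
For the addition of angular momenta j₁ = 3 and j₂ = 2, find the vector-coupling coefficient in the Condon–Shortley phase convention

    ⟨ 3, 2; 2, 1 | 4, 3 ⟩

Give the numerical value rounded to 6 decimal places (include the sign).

+√(1/20) ≈ +0.223607

j₁+j₂−J=1  J+j₁−j₂=5  J−j₁+j₂=3  j₁+j₂+J+1=10
(j₁±m₁, j₂±m₂, J±M) = (5,1,3,1,7,1)
P² = 6480
sum k=0..1:
  [0] +1/144 = 1/144
  [1] −1/240 = -1/240
S = 1/360
C² = P²·S² = 1/20 ; C = +0.223607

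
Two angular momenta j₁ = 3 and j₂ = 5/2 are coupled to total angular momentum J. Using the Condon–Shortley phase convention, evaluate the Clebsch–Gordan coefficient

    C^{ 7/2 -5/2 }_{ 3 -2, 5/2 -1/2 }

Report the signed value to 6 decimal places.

√[8·2!4!3!/10! · 1!5!2!3!1!6!] = √(4608/7)
  +(−1)^1/∏(1,1,4,1,0,2)! = -1/48  (running -1/48)
  +(−1)^2/∏(2,0,3,0,1,3)! = 1/72  (running -1/144)
⟨..|..⟩ = √(4608/7)·(-1/144) = -0.178174

-0.178174  (= −√(2/63))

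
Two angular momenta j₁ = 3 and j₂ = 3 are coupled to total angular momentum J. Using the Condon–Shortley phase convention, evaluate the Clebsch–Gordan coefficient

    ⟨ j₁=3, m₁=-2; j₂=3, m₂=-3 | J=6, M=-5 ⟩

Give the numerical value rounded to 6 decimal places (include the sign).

+0.707107  (= +√(1/2))

triangle: 0!*6!*6!/13! = 518400/6227020800
(j±m)!: 1!*5!*0!*6!*1!*11! = 3448811520000
prefactor² = (2J+1)*Δ*N² = 3732480000
  k=0: +1/(0!*0!*5!*0!*1!*6!) = 1/86400
Σ = 1/86400  ⇒  CG² = 3732480000*1/86400² = 1/2
CG = +√(1/2) = +0.707107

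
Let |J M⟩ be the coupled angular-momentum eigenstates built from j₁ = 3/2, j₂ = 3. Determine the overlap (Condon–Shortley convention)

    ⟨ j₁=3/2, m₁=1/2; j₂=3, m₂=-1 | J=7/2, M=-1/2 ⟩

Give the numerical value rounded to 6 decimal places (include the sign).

triangle: 1!×2!×5!/9! = 240/362880
(j±m)!: 2!×1!×2!×4!×3!×4! = 13824
prefactor² = (2J+1)×Δ×N² = 512/7
  k=0: +1/(0!×1!×1!×2!×1!×3!) = 1/12
  k=1: −1/(1!×0!×0!×1!×2!×4!) = -1/48
Σ = 1/16  ⇒  CG² = 512/7×1/16² = 2/7
CG = +√(2/7) = +0.534522

+0.534522  (= +√(2/7))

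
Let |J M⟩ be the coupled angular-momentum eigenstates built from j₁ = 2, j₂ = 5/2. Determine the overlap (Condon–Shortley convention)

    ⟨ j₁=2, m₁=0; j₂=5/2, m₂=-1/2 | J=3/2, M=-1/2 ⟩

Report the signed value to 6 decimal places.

−√(2/35) ≈ -0.239046

j₁+j₂−J=3  J+j₁−j₂=1  J−j₁+j₂=2  j₁+j₂+J+1=7
(j₁±m₁, j₂±m₂, J±M) = (2,2,2,3,1,2)
P² = 32/35
sum k=1..2:
  [1] −1/2 = -1/2
  [2] +1/4 = 1/4
S = -1/4
C² = P²·S² = 2/35 ; C = -0.239046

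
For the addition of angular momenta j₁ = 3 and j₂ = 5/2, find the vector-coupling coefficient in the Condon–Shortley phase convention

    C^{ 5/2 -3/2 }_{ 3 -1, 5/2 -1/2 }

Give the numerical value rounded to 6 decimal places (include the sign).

j₁+j₂−J=3  J+j₁−j₂=3  J−j₁+j₂=2  j₁+j₂+J+1=9
(j₁±m₁, j₂±m₂, J±M) = (2,4,2,3,1,4)
P² = 576/35
sum k=1..2:
  [1] −1/12 = -1/12
  [2] +1/8 = 1/8
S = 1/24
C² = P²·S² = 1/35 ; C = +0.169031

+0.169031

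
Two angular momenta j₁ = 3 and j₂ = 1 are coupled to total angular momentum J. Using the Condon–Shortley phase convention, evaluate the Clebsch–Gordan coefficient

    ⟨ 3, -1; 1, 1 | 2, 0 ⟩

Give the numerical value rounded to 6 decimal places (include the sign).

+0.534522

j₁+j₂−J=2  J+j₁−j₂=4  J−j₁+j₂=0  j₁+j₂+J+1=7
(j₁±m₁, j₂±m₂, J±M) = (2,4,2,0,2,2)
P² = 128/7
sum k=2..2:
  [2] +1/8 = 1/8
S = 1/8
C² = P²·S² = 2/7 ; C = +0.534522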